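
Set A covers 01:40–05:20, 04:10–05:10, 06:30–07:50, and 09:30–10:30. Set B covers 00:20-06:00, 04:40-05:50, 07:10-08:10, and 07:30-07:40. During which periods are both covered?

01:40–05:20, 07:10–07:50

Merge the first list: 01:40–05:20, 06:30–07:50, 09:30–10:30.
Merge the second list: 00:20–06:00, 07:10–08:10.
01:40–05:20 overlaps B on 01:40–05:20.
06:30–07:50 overlaps B on 07:10–07:50.
09:30–10:30 falls entirely outside B.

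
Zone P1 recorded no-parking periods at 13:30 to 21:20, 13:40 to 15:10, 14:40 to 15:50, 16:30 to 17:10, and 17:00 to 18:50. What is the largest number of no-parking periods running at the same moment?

At 14:40, 3 of the intervals are simultaneously active.
No point has more.

3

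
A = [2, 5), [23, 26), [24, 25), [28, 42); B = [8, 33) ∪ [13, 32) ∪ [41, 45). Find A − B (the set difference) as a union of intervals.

[2, 5) ∪ [33, 41)

First set merges to [2, 5), [23, 26), [28, 42).
Second set merges to [8, 33), [41, 45).
[2, 5) is untouched.
[23, 26) lies entirely inside B → drops out.
[28, 42) with B removed leaves [33, 41).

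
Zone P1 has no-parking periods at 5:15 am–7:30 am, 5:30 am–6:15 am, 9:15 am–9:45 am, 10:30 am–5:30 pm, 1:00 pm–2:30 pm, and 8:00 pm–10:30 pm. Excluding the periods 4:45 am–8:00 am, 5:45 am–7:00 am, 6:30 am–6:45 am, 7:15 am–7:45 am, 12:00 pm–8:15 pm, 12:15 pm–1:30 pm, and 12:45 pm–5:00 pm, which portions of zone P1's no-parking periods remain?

9:15 am–9:45 am, 10:30 am–12:00 pm, 8:15 pm–10:30 pm

Merge the first list: 5:15 am–7:30 am, 9:15 am–9:45 am, 10:30 am–5:30 pm, 8:00 pm–10:30 pm.
Merge the second list: 4:45 am–8:00 am, 12:00 pm–8:15 pm.
5:15 am–7:30 am lies entirely inside B → drops out.
9:15 am–9:45 am is untouched.
10:30 am–5:30 pm with B removed leaves 10:30 am–12:00 pm.
8:00 pm–10:30 pm with B removed leaves 8:15 pm–10:30 pm.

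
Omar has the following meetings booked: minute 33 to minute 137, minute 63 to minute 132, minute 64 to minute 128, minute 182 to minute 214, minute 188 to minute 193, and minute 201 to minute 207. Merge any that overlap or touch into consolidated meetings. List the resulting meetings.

minute 33 to minute 137, minute 182 to minute 214

minute 63 to minute 132 overlaps/touches minute 33 to minute 137 → extend to minute 33 to minute 137.
minute 64 to minute 128 overlaps/touches minute 33 to minute 137 → extend to minute 33 to minute 137.
minute 182 to minute 214 is disjoint → start new block.
minute 188 to minute 193 overlaps/touches minute 182 to minute 214 → extend to minute 182 to minute 214.
minute 201 to minute 207 overlaps/touches minute 182 to minute 214 → extend to minute 182 to minute 214.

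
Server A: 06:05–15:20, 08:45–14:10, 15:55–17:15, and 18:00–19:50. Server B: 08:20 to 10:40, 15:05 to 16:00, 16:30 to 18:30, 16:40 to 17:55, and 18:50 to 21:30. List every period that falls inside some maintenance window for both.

Merge the first list: 06:05-15:20, 15:55-17:15, 18:00-19:50.
Merge the second list: 08:20-10:40, 15:05-16:00, 16:30-18:30, 18:50-21:30.
06:05-15:20 overlaps B on 08:20-10:40, 15:05-15:20.
15:55-17:15 overlaps B on 15:55-16:00, 16:30-17:15.
18:00-19:50 overlaps B on 18:00-18:30, 18:50-19:50.

08:20-10:40, 15:05-15:20, 15:55-16:00, 16:30-17:15, 18:00-18:30, 18:50-19:50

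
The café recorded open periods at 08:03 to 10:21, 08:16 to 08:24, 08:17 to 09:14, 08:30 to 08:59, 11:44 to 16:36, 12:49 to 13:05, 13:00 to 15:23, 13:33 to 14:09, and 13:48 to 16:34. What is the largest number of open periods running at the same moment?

4

Walk the sorted start/end points keeping a running depth.
The depth first hits 4 at 13:48.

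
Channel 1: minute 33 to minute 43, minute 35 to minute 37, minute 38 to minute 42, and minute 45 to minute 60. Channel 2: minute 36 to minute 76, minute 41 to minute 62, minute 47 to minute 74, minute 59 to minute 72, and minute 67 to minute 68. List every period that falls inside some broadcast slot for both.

minute 36 to minute 43, minute 45 to minute 60

First set merges to minute 33 to minute 43, minute 45 to minute 60.
Second set merges to minute 36 to minute 76.
minute 33 to minute 43 meets the second set on minute 36 to minute 43.
minute 45 to minute 60 meets the second set on minute 45 to minute 60.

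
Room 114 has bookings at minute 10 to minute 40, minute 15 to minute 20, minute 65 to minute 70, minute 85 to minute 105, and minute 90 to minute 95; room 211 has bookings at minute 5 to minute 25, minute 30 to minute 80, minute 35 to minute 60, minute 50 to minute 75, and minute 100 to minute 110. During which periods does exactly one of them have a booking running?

minute 5 to minute 10, minute 25 to minute 30, minute 40 to minute 65, minute 70 to minute 80, minute 85 to minute 100, minute 105 to minute 110

A, merged: minute 10 to minute 40, minute 65 to minute 70, minute 85 to minute 105.
B, merged: minute 5 to minute 25, minute 30 to minute 80, minute 100 to minute 110.
A but not B: minute 25 to minute 30, minute 85 to minute 100.
B but not A: minute 5 to minute 10, minute 40 to minute 65, minute 70 to minute 80, minute 105 to minute 110.
Combining gives A △ B.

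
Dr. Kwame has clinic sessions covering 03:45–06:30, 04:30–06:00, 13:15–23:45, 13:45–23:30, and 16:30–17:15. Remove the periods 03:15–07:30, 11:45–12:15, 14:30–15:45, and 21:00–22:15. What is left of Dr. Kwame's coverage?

A, merged: 03:45–06:30, 13:15–23:45.
03:45–06:30: entirely removed.
13:15–23:45 \ B = 13:15–14:30, 15:45–21:00, 22:15–23:45.

13:15–14:30, 15:45–21:00, 22:15–23:45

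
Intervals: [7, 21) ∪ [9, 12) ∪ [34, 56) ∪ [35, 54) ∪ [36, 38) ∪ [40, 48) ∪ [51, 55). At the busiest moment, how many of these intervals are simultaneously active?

3

At 36, 3 of the intervals are simultaneously active.
No point has more.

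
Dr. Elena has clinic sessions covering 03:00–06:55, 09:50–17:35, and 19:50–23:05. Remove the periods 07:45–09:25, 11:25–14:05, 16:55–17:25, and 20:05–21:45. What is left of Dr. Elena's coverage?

03:00–06:55 is untouched.
09:50–17:35 with B removed leaves 09:50–11:25, 14:05–16:55, 17:25–17:35.
19:50–23:05 with B removed leaves 19:50–20:05, 21:45–23:05.

03:00–06:55, 09:50–11:25, 14:05–16:55, 17:25–17:35, 19:50–20:05, 21:45–23:05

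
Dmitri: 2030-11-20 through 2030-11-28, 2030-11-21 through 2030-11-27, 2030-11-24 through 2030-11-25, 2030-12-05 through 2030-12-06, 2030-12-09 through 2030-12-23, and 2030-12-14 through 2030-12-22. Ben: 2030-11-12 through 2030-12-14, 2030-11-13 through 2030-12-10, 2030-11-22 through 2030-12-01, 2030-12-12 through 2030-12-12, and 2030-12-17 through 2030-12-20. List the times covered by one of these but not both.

First set merges to 2030-11-20 through 2030-11-28, 2030-12-05 through 2030-12-06, 2030-12-09 through 2030-12-23.
Second set merges to 2030-11-12 through 2030-12-14, 2030-12-17 through 2030-12-20.
Only in the first: 2030-12-15 through 2030-12-16, 2030-12-21 through 2030-12-23.
Only in the second: 2030-11-12 through 2030-11-19, 2030-11-29 through 2030-12-04, 2030-12-07 through 2030-12-08.
Together these are the periods covered by exactly one.

2030-11-12 through 2030-11-19, 2030-11-29 through 2030-12-04, 2030-12-07 through 2030-12-08, 2030-12-15 through 2030-12-16, 2030-12-21 through 2030-12-23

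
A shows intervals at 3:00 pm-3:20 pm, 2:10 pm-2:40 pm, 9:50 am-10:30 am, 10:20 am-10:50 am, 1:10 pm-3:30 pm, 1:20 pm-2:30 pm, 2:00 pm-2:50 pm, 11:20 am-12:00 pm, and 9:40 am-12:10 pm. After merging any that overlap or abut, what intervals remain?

9:40 am–12:10 pm, 1:10 pm–3:30 pm

Sort by start: 9:40 am–12:10 pm, 9:50 am–10:30 am, 10:20 am–10:50 am, 11:20 am–12:00 pm, 1:10 pm–3:30 pm, 1:20 pm–2:30 pm, 2:00 pm–2:50 pm, 2:10 pm–2:40 pm, 3:00 pm–3:20 pm.
9:50 am–10:30 am overlaps/touches 9:40 am–12:10 pm → extend to 9:40 am–12:10 pm.
10:20 am–10:50 am overlaps/touches 9:40 am–12:10 pm → extend to 9:40 am–12:10 pm.
11:20 am–12:00 pm overlaps/touches 9:40 am–12:10 pm → extend to 9:40 am–12:10 pm.
1:10 pm–3:30 pm is disjoint → start new block.
1:20 pm–2:30 pm overlaps/touches 1:10 pm–3:30 pm → extend to 1:10 pm–3:30 pm.
2:00 pm–2:50 pm overlaps/touches 1:10 pm–3:30 pm → extend to 1:10 pm–3:30 pm.
2:10 pm–2:40 pm overlaps/touches 1:10 pm–3:30 pm → extend to 1:10 pm–3:30 pm.
3:00 pm–3:20 pm overlaps/touches 1:10 pm–3:30 pm → extend to 1:10 pm–3:30 pm.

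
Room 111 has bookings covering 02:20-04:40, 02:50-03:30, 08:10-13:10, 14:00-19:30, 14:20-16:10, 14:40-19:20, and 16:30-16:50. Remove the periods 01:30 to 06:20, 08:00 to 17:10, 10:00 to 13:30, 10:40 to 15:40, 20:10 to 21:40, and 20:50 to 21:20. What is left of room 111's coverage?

A, merged: 02:20–04:40, 08:10–13:10, 14:00–19:30.
B, merged: 01:30–06:20, 08:00–17:10, 20:10–21:40.
02:20–04:40: fully covered by B → removed.
08:10–13:10: fully covered by B → removed.
14:00–19:30 minus B → 17:10–19:30.

17:10–19:30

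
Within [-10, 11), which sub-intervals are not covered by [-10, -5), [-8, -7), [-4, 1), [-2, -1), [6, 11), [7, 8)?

The merged coverage is [-10, -5), [-4, 1), [6, 11).
Gaps within [-10, 11): [-5, -4), [1, 6).

[-5, -4) ∪ [1, 6)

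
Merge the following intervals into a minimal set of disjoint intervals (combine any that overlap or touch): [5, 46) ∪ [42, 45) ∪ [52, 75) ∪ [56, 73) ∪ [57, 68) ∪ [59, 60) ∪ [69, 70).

[5, 46) ∪ [52, 75)

[42, 45) overlaps/touches [5, 46) → extend to [5, 46).
[52, 75) is disjoint → start new block.
[56, 73) overlaps/touches [52, 75) → extend to [52, 75).
[57, 68) overlaps/touches [52, 75) → extend to [52, 75).
[59, 60) overlaps/touches [52, 75) → extend to [52, 75).
[69, 70) overlaps/touches [52, 75) → extend to [52, 75).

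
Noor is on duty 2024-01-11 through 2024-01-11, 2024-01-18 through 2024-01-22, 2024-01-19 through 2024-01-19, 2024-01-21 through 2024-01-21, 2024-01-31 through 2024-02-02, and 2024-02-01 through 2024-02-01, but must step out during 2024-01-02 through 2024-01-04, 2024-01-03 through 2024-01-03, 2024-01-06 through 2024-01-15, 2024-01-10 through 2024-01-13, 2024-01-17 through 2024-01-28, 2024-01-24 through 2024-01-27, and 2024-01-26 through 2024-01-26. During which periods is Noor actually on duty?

2024-01-31 through 2024-02-02

Merge the first list: 2024-01-11 through 2024-01-11, 2024-01-18 through 2024-01-22, 2024-01-31 through 2024-02-02.
Merge the second list: 2024-01-02 through 2024-01-04, 2024-01-06 through 2024-01-15, 2024-01-17 through 2024-01-28.
2024-01-11 through 2024-01-11 lies entirely inside B → drops out.
2024-01-18 through 2024-01-22 lies entirely inside B → drops out.
2024-01-31 through 2024-02-02 is untouched.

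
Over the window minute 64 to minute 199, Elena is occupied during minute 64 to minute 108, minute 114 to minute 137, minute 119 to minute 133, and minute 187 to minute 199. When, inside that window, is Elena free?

minute 108 to minute 114, minute 137 to minute 187

After merging, the occupied span is minute 64 to minute 108, minute 114 to minute 137, minute 187 to minute 199.
Gaps within minute 64 to minute 199: minute 108 to minute 114, minute 137 to minute 187.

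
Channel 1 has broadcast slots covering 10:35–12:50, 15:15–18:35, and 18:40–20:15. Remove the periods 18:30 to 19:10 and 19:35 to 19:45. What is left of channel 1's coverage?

10:35-12:50, 15:15-18:30, 19:10-19:35, 19:45-20:15

10:35-12:50: no B overlap → unchanged.
15:15-18:35 minus B → 15:15-18:30.
18:40-20:15 minus B → 19:10-19:35, 19:45-20:15.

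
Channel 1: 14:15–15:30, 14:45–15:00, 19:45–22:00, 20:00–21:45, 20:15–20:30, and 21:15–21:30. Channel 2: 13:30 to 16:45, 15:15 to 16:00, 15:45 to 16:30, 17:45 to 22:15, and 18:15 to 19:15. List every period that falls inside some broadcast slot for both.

14:15–15:30, 19:45–22:00

A, merged: 14:15–15:30, 19:45–22:00.
B, merged: 13:30–16:45, 17:45–22:15.
14:15–15:30 overlaps B on 14:15–15:30.
19:45–22:00 overlaps B on 19:45–22:00.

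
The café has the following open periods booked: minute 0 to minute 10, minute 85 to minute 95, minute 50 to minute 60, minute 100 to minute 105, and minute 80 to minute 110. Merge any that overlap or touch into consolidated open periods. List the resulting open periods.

minute 0 to minute 10, minute 50 to minute 60, minute 80 to minute 110

Sort by start: minute 0 to minute 10, minute 50 to minute 60, minute 80 to minute 110, minute 85 to minute 95, minute 100 to minute 105.
minute 50 to minute 60 is disjoint → start new block.
minute 80 to minute 110 is disjoint → start new block.
minute 85 to minute 95 overlaps/touches minute 80 to minute 110 → extend to minute 80 to minute 110.
minute 100 to minute 105 overlaps/touches minute 80 to minute 110 → extend to minute 80 to minute 110.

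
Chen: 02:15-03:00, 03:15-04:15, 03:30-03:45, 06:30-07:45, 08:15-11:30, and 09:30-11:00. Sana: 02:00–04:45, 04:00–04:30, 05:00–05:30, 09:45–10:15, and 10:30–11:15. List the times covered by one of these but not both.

Merge the first list: 02:15–03:00, 03:15–04:15, 06:30–07:45, 08:15–11:30.
Merge the second list: 02:00–04:45, 05:00–05:30, 09:45–10:15, 10:30–11:15.
A \ B = 06:30–07:45, 08:15–09:45, 10:15–10:30, 11:15–11:30.
B \ A = 02:00–02:15, 03:00–03:15, 04:15–04:45, 05:00–05:30.
Union of the two gives the symmetric difference.

02:00–02:15, 03:00–03:15, 04:15–04:45, 05:00–05:30, 06:30–07:45, 08:15–09:45, 10:15–10:30, 11:15–11:30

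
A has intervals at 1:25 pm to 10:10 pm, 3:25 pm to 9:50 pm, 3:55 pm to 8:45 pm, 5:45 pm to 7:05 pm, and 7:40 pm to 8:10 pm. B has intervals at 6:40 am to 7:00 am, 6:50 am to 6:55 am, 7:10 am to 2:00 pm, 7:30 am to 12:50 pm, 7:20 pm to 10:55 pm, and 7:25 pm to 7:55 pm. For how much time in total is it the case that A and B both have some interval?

3 h 25 min

Merge the first list: 1:25 pm–10:10 pm.
Merge the second list: 6:40 am–7:00 am, 7:10 am–2:00 pm, 7:20 pm–10:55 pm.
A ∩ B = 1:25 pm–2:00 pm, 7:20 pm–10:10 pm.
Total: 35 min + 2 h 50 min = 3 h 25 min.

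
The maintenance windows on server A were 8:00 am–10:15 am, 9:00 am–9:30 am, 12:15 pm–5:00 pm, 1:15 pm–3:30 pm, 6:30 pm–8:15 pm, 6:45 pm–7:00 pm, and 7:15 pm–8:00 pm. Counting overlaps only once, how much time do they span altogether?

8 h 45 min

Merged: 8:00 am–10:15 am, 12:15 pm–5:00 pm, 6:30 pm–8:15 pm.
Lengths: 2 h 15 min + 4 h 45 min + 1 h 45 min = 8 h 45 min.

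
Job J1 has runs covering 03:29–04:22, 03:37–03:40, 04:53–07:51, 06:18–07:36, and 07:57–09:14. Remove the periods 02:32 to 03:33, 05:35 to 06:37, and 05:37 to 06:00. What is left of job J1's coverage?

03:33–04:22, 04:53–05:35, 06:37–07:51, 07:57–09:14

Merge the first list: 03:29–04:22, 04:53–07:51, 07:57–09:14.
Merge the second list: 02:32–03:33, 05:35–06:37.
03:29–04:22 with B removed leaves 03:33–04:22.
04:53–07:51 with B removed leaves 04:53–05:35, 06:37–07:51.
07:57–09:14 is untouched.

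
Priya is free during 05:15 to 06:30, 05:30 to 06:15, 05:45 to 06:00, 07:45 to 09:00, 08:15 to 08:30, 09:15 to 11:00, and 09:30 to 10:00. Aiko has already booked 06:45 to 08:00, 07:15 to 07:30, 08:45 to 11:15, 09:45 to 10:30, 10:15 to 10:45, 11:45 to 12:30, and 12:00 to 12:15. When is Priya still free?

05:15–06:30, 08:00–08:45

First set merges to 05:15–06:30, 07:45–09:00, 09:15–11:00.
Second set merges to 06:45–08:00, 08:45–11:15, 11:45–12:30.
05:15–06:30 is untouched.
07:45–09:00 with B removed leaves 08:00–08:45.
09:15–11:00 lies entirely inside B → drops out.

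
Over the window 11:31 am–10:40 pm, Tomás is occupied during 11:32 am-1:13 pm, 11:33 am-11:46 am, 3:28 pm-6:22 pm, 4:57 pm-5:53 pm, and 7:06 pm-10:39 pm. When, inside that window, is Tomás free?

The merged coverage is 11:32 am–1:13 pm, 3:28 pm–6:22 pm, 7:06 pm–10:39 pm.
Uncovered inside 11:31 am–10:40 pm: 11:31 am–11:32 am, 1:13 pm–3:28 pm, 6:22 pm–7:06 pm, 10:39 pm–10:40 pm.

11:31 am–11:32 am, 1:13 pm–3:28 pm, 6:22 pm–7:06 pm, 10:39 pm–10:40 pm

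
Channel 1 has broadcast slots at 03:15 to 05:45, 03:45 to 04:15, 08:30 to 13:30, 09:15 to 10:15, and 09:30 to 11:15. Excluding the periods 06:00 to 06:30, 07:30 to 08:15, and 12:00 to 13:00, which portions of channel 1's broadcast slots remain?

03:15-05:45, 08:30-12:00, 13:00-13:30

First set merges to 03:15-05:45, 08:30-13:30.
03:15-05:45: no B overlap → unchanged.
08:30-13:30 minus B → 08:30-12:00, 13:00-13:30.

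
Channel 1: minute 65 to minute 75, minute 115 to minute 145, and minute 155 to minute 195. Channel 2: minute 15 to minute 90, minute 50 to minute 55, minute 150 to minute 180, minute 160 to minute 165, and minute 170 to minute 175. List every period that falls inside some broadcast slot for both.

Merge the second list: minute 15 to minute 90, minute 150 to minute 180.
minute 65 to minute 75 ∩ B → minute 65 to minute 75.
minute 115 to minute 145 meets no B interval.
minute 155 to minute 195 ∩ B → minute 155 to minute 180.

minute 65 to minute 75, minute 155 to minute 180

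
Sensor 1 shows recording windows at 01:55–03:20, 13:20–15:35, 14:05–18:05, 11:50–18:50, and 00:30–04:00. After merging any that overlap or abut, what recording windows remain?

00:30-04:00, 11:50-18:50

Sort by start: 00:30-04:00, 01:55-03:20, 11:50-18:50, 13:20-15:35, 14:05-18:05.
01:55-03:20 overlaps/touches 00:30-04:00 → extend to 00:30-04:00.
11:50-18:50 is disjoint → start new block.
13:20-15:35 overlaps/touches 11:50-18:50 → extend to 11:50-18:50.
14:05-18:05 overlaps/touches 11:50-18:50 → extend to 11:50-18:50.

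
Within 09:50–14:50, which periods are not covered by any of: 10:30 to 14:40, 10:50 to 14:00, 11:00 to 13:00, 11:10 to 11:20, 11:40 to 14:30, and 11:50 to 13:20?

09:50–10:30, 14:40–14:50

The merged coverage is 10:30–14:40.
Uncovered inside 09:50–14:50: 09:50–10:30, 14:40–14:50.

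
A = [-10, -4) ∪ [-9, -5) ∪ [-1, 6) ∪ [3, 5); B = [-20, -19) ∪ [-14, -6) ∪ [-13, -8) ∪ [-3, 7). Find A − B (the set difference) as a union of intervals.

A, merged: [-10, -4), [-1, 6).
B, merged: [-20, -19), [-14, -6), [-3, 7).
[-10, -4) minus B → [-6, -4).
[-1, 6): fully covered by B → removed.

[-6, -4)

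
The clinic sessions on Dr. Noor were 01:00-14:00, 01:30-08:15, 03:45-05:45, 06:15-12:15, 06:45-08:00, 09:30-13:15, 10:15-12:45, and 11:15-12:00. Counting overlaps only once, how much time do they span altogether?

13 h

Merged: 01:00–14:00.
Length: 13 h.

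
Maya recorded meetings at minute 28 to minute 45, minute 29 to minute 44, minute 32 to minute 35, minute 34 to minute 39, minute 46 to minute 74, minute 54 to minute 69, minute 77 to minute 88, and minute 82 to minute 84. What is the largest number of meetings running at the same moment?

Walk the sorted start/end points keeping a running depth.
The depth first hits 4 at minute 34.

4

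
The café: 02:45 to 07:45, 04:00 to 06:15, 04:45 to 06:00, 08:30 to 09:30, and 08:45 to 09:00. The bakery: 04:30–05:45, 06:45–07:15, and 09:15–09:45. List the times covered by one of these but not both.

Merge the first list: 02:45-07:45, 08:30-09:30.
Only in the first: 02:45-04:30, 05:45-06:45, 07:15-07:45, 08:30-09:15.
Only in the second: 09:30-09:45.
Together these are the periods covered by exactly one.

02:45-04:30, 05:45-06:45, 07:15-07:45, 08:30-09:15, 09:30-09:45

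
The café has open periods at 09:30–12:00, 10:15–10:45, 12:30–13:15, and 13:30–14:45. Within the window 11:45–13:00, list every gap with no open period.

12:00-12:30

Covered (merged): 09:30-12:00, 12:30-13:15, 13:30-14:45.
Uncovered inside 11:45-13:00: 12:00-12:30.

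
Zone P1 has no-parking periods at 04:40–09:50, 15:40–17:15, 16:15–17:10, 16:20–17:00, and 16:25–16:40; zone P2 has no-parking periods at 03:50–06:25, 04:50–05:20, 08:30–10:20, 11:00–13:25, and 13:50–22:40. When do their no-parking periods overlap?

04:40–06:25, 08:30–09:50, 15:40–17:15

A, merged: 04:40–09:50, 15:40–17:15.
B, merged: 03:50–06:25, 08:30–10:20, 11:00–13:25, 13:50–22:40.
04:40–09:50 overlaps B on 04:40–06:25, 08:30–09:50.
15:40–17:15 overlaps B on 15:40–17:15.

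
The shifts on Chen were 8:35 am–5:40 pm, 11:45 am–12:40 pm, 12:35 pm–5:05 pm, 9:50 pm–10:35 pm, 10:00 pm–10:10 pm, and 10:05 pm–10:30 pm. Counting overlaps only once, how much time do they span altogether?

Merged: 8:35 am–5:40 pm, 9:50 pm–10:35 pm.
Lengths: 9 h 5 min + 45 min = 9 h 50 min.

9 h 50 min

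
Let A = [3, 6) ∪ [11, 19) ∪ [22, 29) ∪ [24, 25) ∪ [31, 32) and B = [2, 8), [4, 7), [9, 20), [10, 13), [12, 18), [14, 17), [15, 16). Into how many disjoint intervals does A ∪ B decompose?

First set merges to [3, 6), [11, 19), [22, 29), [31, 32).
Second set merges to [2, 8), [9, 20).
A ∪ B = [2, 8), [9, 20), [22, 29), [31, 32).
That is 4 disjoint pieces.

4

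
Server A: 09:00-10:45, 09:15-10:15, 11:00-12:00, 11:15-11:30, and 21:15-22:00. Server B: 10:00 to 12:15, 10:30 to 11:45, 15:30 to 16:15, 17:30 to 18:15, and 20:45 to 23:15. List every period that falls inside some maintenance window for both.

A, merged: 09:00–10:45, 11:00–12:00, 21:15–22:00.
B, merged: 10:00–12:15, 15:30–16:15, 17:30–18:15, 20:45–23:15.
09:00–10:45 meets the second set on 10:00–10:45.
11:00–12:00 meets the second set on 11:00–12:00.
21:15–22:00 meets the second set on 21:15–22:00.

10:00–10:45, 11:00–12:00, 21:15–22:00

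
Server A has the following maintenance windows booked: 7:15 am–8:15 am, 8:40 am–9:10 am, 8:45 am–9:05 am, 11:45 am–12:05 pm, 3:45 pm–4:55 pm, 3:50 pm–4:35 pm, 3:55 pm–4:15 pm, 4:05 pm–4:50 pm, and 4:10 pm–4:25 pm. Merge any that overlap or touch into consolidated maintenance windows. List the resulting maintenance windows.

8:40 am–9:10 am is disjoint → start new block.
8:45 am–9:05 am overlaps/touches 8:40 am–9:10 am → extend to 8:40 am–9:10 am.
11:45 am–12:05 pm is disjoint → start new block.
3:45 pm–4:55 pm is disjoint → start new block.
3:50 pm–4:35 pm overlaps/touches 3:45 pm–4:55 pm → extend to 3:45 pm–4:55 pm.
3:55 pm–4:15 pm overlaps/touches 3:45 pm–4:55 pm → extend to 3:45 pm–4:55 pm.
4:05 pm–4:50 pm overlaps/touches 3:45 pm–4:55 pm → extend to 3:45 pm–4:55 pm.
4:10 pm–4:25 pm overlaps/touches 3:45 pm–4:55 pm → extend to 3:45 pm–4:55 pm.

7:15 am–8:15 am, 8:40 am–9:10 am, 11:45 am–12:05 pm, 3:45 pm–4:55 pm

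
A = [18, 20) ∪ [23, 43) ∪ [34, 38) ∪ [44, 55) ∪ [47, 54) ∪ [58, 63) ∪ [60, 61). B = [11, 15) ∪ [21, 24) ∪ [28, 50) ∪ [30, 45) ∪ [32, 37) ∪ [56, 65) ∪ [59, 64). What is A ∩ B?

[23, 24) ∪ [28, 43) ∪ [44, 50) ∪ [58, 63)

A, merged: [18, 20), [23, 43), [44, 55), [58, 63).
B, merged: [11, 15), [21, 24), [28, 50), [56, 65).
[18, 20) meets no B interval.
[23, 43) ∩ B → [23, 24), [28, 43).
[44, 55) ∩ B → [44, 50).
[58, 63) ∩ B → [58, 63).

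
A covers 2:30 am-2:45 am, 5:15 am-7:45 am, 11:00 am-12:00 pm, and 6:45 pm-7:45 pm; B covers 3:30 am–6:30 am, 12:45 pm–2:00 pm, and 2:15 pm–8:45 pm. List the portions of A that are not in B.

2:30 am–2:45 am, 6:30 am–7:45 am, 11:00 am–12:00 pm

2:30 am–2:45 am: no B overlap → unchanged.
5:15 am–7:45 am minus B → 6:30 am–7:45 am.
11:00 am–12:00 pm: no B overlap → unchanged.
6:45 pm–7:45 pm: fully covered by B → removed.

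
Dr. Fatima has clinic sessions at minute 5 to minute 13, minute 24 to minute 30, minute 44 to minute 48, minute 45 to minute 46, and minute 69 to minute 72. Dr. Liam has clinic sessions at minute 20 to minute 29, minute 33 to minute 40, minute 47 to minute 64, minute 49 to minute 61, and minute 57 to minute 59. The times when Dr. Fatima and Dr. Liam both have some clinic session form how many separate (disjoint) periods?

2

A, merged: minute 5 to minute 13, minute 24 to minute 30, minute 44 to minute 48, minute 69 to minute 72.
B, merged: minute 20 to minute 29, minute 33 to minute 40, minute 47 to minute 64.
A ∩ B = minute 24 to minute 29, minute 47 to minute 48.
That is 2 disjoint pieces.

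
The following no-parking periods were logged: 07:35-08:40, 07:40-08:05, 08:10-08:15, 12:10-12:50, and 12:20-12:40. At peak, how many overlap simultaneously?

Sweep endpoints in order; track running count of active intervals.
Peak of 2 reached at 07:40.

2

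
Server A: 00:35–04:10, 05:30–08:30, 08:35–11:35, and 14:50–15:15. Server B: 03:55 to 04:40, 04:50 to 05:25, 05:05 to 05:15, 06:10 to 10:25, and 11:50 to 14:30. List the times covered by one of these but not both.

00:35–03:55, 04:10–04:40, 04:50–05:25, 05:30–06:10, 08:30–08:35, 10:25–11:35, 11:50–14:30, 14:50–15:15

Merge the second list: 03:55–04:40, 04:50–05:25, 06:10–10:25, 11:50–14:30.
Only in the first: 00:35–03:55, 05:30–06:10, 10:25–11:35, 14:50–15:15.
Only in the second: 04:10–04:40, 04:50–05:25, 08:30–08:35, 11:50–14:30.
Together these are the periods covered by exactly one.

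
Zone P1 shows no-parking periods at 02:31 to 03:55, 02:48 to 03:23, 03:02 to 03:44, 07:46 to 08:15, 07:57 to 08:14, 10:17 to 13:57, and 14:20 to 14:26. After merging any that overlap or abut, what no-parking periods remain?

02:31–03:55, 07:46–08:15, 10:17–13:57, 14:20–14:26

02:48–03:23 overlaps/touches 02:31–03:55 → extend to 02:31–03:55.
03:02–03:44 overlaps/touches 02:31–03:55 → extend to 02:31–03:55.
07:46–08:15 is disjoint → start new block.
07:57–08:14 overlaps/touches 07:46–08:15 → extend to 07:46–08:15.
10:17–13:57 is disjoint → start new block.
14:20–14:26 is disjoint → start new block.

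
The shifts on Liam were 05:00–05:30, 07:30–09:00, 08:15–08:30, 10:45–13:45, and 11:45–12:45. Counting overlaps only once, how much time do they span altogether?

Merged: 05:00-05:30, 07:30-09:00, 10:45-13:45.
Lengths: 30 min + 1 h 30 min + 3 h = 5 h.

5 h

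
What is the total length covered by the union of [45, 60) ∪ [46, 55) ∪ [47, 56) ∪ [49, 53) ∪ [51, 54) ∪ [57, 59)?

Merged: [45, 60).
Length: 15.

15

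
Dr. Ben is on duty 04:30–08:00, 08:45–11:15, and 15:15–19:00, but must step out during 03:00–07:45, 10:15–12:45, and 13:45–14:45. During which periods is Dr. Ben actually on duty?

04:30–08:00 with B removed leaves 07:45–08:00.
08:45–11:15 with B removed leaves 08:45–10:15.
15:15–19:00 is untouched.

07:45–08:00, 08:45–10:15, 15:15–19:00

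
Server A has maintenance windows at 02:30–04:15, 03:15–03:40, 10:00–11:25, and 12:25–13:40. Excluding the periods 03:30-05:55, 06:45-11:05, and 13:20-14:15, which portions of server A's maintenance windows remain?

Merge the first list: 02:30–04:15, 10:00–11:25, 12:25–13:40.
02:30–04:15 minus B → 02:30–03:30.
10:00–11:25 minus B → 11:05–11:25.
12:25–13:40 minus B → 12:25–13:20.

02:30–03:30, 11:05–11:25, 12:25–13:20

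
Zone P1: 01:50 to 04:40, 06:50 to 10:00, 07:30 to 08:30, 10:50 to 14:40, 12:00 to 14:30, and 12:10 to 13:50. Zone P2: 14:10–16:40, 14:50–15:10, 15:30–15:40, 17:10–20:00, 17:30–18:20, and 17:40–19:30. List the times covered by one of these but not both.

Merge the first list: 01:50-04:40, 06:50-10:00, 10:50-14:40.
Merge the second list: 14:10-16:40, 17:10-20:00.
A \ B = 01:50-04:40, 06:50-10:00, 10:50-14:10.
B \ A = 14:40-16:40, 17:10-20:00.
Union of the two gives the symmetric difference.

01:50-04:40, 06:50-10:00, 10:50-14:10, 14:40-16:40, 17:10-20:00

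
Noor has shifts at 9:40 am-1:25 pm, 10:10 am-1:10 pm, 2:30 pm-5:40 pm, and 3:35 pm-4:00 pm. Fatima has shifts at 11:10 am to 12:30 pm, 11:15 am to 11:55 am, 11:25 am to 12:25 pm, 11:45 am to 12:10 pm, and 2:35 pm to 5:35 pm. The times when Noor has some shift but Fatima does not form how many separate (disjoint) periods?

4

A, merged: 9:40 am-1:25 pm, 2:30 pm-5:40 pm.
B, merged: 11:10 am-12:30 pm, 2:35 pm-5:35 pm.
A \ B = 9:40 am-11:10 am, 12:30 pm-1:25 pm, 2:30 pm-2:35 pm, 5:35 pm-5:40 pm.
That is 4 disjoint pieces.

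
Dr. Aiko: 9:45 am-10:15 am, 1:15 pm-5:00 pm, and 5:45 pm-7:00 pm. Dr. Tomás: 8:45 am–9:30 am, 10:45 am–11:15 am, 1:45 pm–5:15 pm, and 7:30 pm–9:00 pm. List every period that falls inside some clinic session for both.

1:45 pm-5:00 pm

9:45 am-10:15 am: no overlap with the second set.
1:15 pm-5:00 pm meets the second set on 1:45 pm-5:00 pm.
5:45 pm-7:00 pm: no overlap with the second set.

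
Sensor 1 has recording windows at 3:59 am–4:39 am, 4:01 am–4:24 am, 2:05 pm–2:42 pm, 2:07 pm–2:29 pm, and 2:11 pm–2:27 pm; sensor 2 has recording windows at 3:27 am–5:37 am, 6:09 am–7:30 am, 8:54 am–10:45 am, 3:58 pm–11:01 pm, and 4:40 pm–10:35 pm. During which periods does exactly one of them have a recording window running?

Merge the first list: 3:59 am-4:39 am, 2:05 pm-2:42 pm.
Merge the second list: 3:27 am-5:37 am, 6:09 am-7:30 am, 8:54 am-10:45 am, 3:58 pm-11:01 pm.
A \ B = 2:05 pm-2:42 pm.
B \ A = 3:27 am-3:59 am, 4:39 am-5:37 am, 6:09 am-7:30 am, 8:54 am-10:45 am, 3:58 pm-11:01 pm.
Union of the two gives the symmetric difference.

3:27 am-3:59 am, 4:39 am-5:37 am, 6:09 am-7:30 am, 8:54 am-10:45 am, 2:05 pm-2:42 pm, 3:58 pm-11:01 pm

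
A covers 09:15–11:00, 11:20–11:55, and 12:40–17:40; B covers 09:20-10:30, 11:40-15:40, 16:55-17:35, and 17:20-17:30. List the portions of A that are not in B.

09:15–09:20, 10:30–11:00, 11:20–11:40, 15:40–16:55, 17:35–17:40

Second set merges to 09:20–10:30, 11:40–15:40, 16:55–17:35.
09:15–11:00 \ B = 09:15–09:20, 10:30–11:00.
11:20–11:55 \ B = 11:20–11:40.
12:40–17:40 \ B = 15:40–16:55, 17:35–17:40.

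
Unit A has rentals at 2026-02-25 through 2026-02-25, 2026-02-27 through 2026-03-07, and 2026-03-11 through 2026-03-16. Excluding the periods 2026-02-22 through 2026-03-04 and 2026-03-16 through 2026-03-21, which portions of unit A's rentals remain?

2026-03-05 through 2026-03-07, 2026-03-11 through 2026-03-15

2026-02-25 through 2026-02-25 lies entirely inside B → drops out.
2026-02-27 through 2026-03-07 with B removed leaves 2026-03-05 through 2026-03-07.
2026-03-11 through 2026-03-16 with B removed leaves 2026-03-11 through 2026-03-15.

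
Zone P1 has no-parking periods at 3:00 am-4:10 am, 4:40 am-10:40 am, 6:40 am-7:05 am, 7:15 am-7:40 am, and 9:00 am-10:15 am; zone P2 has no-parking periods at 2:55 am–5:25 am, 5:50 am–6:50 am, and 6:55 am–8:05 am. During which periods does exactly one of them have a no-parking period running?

2:55 am–3:00 am, 4:10 am–4:40 am, 5:25 am–5:50 am, 6:50 am–6:55 am, 8:05 am–10:40 am

A, merged: 3:00 am–4:10 am, 4:40 am–10:40 am.
A \ B = 5:25 am–5:50 am, 6:50 am–6:55 am, 8:05 am–10:40 am.
B \ A = 2:55 am–3:00 am, 4:10 am–4:40 am.
Union of the two gives the symmetric difference.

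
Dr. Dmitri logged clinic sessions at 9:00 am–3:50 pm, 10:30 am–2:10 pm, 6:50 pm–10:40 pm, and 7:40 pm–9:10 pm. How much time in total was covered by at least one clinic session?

10 h 40 min

Merged: 9:00 am–3:50 pm, 6:50 pm–10:40 pm.
Lengths: 6 h 50 min + 3 h 50 min = 10 h 40 min.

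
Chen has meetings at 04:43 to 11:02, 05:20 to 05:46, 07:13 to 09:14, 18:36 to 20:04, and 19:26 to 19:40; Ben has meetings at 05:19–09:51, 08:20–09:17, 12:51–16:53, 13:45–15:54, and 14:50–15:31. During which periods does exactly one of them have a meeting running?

A, merged: 04:43–11:02, 18:36–20:04.
B, merged: 05:19–09:51, 12:51–16:53.
A \ B = 04:43–05:19, 09:51–11:02, 18:36–20:04.
B \ A = 12:51–16:53.
Union of the two gives the symmetric difference.

04:43–05:19, 09:51–11:02, 12:51–16:53, 18:36–20:04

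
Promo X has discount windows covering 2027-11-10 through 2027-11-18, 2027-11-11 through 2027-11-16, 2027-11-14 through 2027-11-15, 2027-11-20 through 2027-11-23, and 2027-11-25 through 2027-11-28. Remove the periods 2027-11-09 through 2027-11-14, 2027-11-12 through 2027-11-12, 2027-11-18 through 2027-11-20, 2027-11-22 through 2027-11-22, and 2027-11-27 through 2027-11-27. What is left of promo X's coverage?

2027-11-15 through 2027-11-17, 2027-11-21 through 2027-11-21, 2027-11-23 through 2027-11-23, 2027-11-25 through 2027-11-26, 2027-11-28 through 2027-11-28

First set merges to 2027-11-10 through 2027-11-18, 2027-11-20 through 2027-11-23, 2027-11-25 through 2027-11-28.
Second set merges to 2027-11-09 through 2027-11-14, 2027-11-18 through 2027-11-20, 2027-11-22 through 2027-11-22, 2027-11-27 through 2027-11-27.
2027-11-10 through 2027-11-18 minus B → 2027-11-15 through 2027-11-17.
2027-11-20 through 2027-11-23 minus B → 2027-11-21 through 2027-11-21, 2027-11-23 through 2027-11-23.
2027-11-25 through 2027-11-28 minus B → 2027-11-25 through 2027-11-26, 2027-11-28 through 2027-11-28.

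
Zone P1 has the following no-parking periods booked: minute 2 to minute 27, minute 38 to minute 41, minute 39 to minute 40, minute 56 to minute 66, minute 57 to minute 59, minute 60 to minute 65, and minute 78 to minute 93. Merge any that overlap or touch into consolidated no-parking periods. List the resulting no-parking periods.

minute 2 to minute 27, minute 38 to minute 41, minute 56 to minute 66, minute 78 to minute 93

minute 38 to minute 41 is disjoint → start new block.
minute 39 to minute 40 overlaps/touches minute 38 to minute 41 → extend to minute 38 to minute 41.
minute 56 to minute 66 is disjoint → start new block.
minute 57 to minute 59 overlaps/touches minute 56 to minute 66 → extend to minute 56 to minute 66.
minute 60 to minute 65 overlaps/touches minute 56 to minute 66 → extend to minute 56 to minute 66.
minute 78 to minute 93 is disjoint → start new block.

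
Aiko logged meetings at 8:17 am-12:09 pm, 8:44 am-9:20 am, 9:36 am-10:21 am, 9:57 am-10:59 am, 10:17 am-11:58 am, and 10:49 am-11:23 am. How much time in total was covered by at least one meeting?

3 h 52 min

Merged: 8:17 am–12:09 pm.
Length: 3 h 52 min.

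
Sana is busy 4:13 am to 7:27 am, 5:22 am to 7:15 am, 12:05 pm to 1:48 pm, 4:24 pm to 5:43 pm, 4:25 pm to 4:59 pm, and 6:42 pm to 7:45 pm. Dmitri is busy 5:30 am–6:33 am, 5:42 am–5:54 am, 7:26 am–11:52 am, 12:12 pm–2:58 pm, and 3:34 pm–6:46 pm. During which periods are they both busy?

5:30 am–6:33 am, 7:26 am–7:27 am, 12:12 pm–1:48 pm, 4:24 pm–5:43 pm, 6:42 pm–6:46 pm

Merge the first list: 4:13 am–7:27 am, 12:05 pm–1:48 pm, 4:24 pm–5:43 pm, 6:42 pm–7:45 pm.
Merge the second list: 5:30 am–6:33 am, 7:26 am–11:52 am, 12:12 pm–2:58 pm, 3:34 pm–6:46 pm.
4:13 am–7:27 am meets the second set on 5:30 am–6:33 am, 7:26 am–7:27 am.
12:05 pm–1:48 pm meets the second set on 12:12 pm–1:48 pm.
4:24 pm–5:43 pm meets the second set on 4:24 pm–5:43 pm.
6:42 pm–7:45 pm meets the second set on 6:42 pm–6:46 pm.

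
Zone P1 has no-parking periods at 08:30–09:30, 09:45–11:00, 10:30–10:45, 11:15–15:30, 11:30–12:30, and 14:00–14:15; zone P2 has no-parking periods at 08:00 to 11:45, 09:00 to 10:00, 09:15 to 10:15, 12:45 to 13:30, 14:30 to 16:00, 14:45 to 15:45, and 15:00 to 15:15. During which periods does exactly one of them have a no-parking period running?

08:00-08:30, 09:30-09:45, 11:00-11:15, 11:45-12:45, 13:30-14:30, 15:30-16:00

Merge the first list: 08:30-09:30, 09:45-11:00, 11:15-15:30.
Merge the second list: 08:00-11:45, 12:45-13:30, 14:30-16:00.
A but not B: 11:45-12:45, 13:30-14:30.
B but not A: 08:00-08:30, 09:30-09:45, 11:00-11:15, 15:30-16:00.
Combining gives A △ B.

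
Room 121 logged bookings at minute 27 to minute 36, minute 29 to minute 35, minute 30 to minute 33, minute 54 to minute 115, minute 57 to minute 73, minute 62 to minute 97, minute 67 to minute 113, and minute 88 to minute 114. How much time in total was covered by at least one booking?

70 minutes

Merged: minute 27 to minute 36, minute 54 to minute 115.
Lengths: 9 minutes + 61 minutes = 70 minutes.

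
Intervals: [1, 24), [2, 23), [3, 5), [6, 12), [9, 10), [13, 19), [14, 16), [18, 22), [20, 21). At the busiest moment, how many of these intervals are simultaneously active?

Walk the sorted start/end points keeping a running depth.
The depth first hits 4 at 9.

4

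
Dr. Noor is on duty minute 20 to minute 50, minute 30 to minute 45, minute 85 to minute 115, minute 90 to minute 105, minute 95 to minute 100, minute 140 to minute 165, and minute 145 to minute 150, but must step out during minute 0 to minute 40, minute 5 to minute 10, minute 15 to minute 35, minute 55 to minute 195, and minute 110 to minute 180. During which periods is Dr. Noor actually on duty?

minute 40 to minute 50

A, merged: minute 20 to minute 50, minute 85 to minute 115, minute 140 to minute 165.
B, merged: minute 0 to minute 40, minute 55 to minute 195.
minute 20 to minute 50 minus B → minute 40 to minute 50.
minute 85 to minute 115: fully covered by B → removed.
minute 140 to minute 165: fully covered by B → removed.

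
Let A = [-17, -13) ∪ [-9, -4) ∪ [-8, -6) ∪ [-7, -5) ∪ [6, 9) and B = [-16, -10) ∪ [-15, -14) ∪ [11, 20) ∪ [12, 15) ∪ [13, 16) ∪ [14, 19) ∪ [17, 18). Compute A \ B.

A, merged: [-17, -13), [-9, -4), [6, 9).
B, merged: [-16, -10), [11, 20).
[-17, -13) minus B → [-17, -16).
[-9, -4): no B overlap → unchanged.
[6, 9): no B overlap → unchanged.

[-17, -16) ∪ [-9, -4) ∪ [6, 9)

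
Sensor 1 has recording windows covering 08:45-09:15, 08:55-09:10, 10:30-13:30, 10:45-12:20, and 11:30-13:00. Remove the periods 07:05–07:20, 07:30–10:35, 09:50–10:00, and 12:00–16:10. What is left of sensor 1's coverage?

10:35-12:00

A, merged: 08:45-09:15, 10:30-13:30.
B, merged: 07:05-07:20, 07:30-10:35, 12:00-16:10.
08:45-09:15 lies entirely inside B → drops out.
10:30-13:30 with B removed leaves 10:35-12:00.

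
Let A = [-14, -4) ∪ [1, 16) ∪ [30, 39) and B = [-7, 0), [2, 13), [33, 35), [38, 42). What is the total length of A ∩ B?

A ∩ B = [-7, -4), [2, 13), [33, 35), [38, 39).
Total: 3 + 11 + 2 + 1 = 17.

17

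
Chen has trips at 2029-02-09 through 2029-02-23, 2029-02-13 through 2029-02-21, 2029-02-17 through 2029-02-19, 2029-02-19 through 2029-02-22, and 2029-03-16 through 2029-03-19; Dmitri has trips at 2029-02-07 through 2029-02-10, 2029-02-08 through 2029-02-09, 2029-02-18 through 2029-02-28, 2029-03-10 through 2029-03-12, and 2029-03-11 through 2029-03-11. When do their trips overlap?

2029-02-09 through 2029-02-10, 2029-02-18 through 2029-02-23

First set merges to 2029-02-09 through 2029-02-23, 2029-03-16 through 2029-03-19.
Second set merges to 2029-02-07 through 2029-02-10, 2029-02-18 through 2029-02-28, 2029-03-10 through 2029-03-12.
2029-02-09 through 2029-02-23 overlaps B on 2029-02-09 through 2029-02-10, 2029-02-18 through 2029-02-23.
2029-03-16 through 2029-03-19 falls entirely outside B.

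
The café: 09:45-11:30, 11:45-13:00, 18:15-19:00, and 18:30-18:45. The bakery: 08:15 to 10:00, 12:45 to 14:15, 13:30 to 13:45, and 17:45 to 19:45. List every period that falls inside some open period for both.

A, merged: 09:45–11:30, 11:45–13:00, 18:15–19:00.
B, merged: 08:15–10:00, 12:45–14:15, 17:45–19:45.
09:45–11:30 overlaps B on 09:45–10:00.
11:45–13:00 overlaps B on 12:45–13:00.
18:15–19:00 overlaps B on 18:15–19:00.

09:45–10:00, 12:45–13:00, 18:15–19:00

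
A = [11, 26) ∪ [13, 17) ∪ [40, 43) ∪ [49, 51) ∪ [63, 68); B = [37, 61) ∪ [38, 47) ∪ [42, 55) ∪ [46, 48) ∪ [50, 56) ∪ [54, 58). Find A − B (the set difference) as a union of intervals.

[11, 26) ∪ [63, 68)

Merge the first list: [11, 26), [40, 43), [49, 51), [63, 68).
Merge the second list: [37, 61).
[11, 26): nothing removed.
[40, 43): entirely removed.
[49, 51): entirely removed.
[63, 68): nothing removed.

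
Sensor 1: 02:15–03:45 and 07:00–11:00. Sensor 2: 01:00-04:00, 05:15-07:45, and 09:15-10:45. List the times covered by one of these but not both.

01:00-02:15, 03:45-04:00, 05:15-07:00, 07:45-09:15, 10:45-11:00

Only in the first: 07:45-09:15, 10:45-11:00.
Only in the second: 01:00-02:15, 03:45-04:00, 05:15-07:00.
Together these are the periods covered by exactly one.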